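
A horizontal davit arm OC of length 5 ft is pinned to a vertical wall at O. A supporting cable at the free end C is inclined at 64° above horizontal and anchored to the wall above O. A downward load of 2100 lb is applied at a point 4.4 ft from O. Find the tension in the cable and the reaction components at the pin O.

ΣM about O: T·sin64°·5 − 2100·4.4 = 0 → T = 9240/(5·0.898794) = 2056.09 ≈ 2056 lb.
ΣF_x = 0: O_x − T·cos64° = 0 → O_x = 2056.09 × 0.438371 = 901.3 lb.
ΣF_y = 0: O_y + T·sin64° − 2100 = 0 → O_y = 2100 − 2056.09 × 0.898794 = 252.0 lb.

T = 2056 lb, O_x = 901.3 lb, O_y = 252.0 lb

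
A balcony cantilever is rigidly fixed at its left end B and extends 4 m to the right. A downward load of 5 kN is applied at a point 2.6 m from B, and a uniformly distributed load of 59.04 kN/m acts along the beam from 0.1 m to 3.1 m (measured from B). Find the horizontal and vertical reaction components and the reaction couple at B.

B_x = 0, B_y = 182.1 kN, M_B = 296.4 kN·m

Resultant of the distributed load: 59.04 × 3 = 177.12 kN at 1.6 m from B.
ΣF_x = 0: B_x = 0.
ΣF_y = 0: B_y − 5 − 59.04·3 = 0 → B_y = 182.1 kN.
ΣM about B: M_B − 5·2.6 − (59.04·3)·1.6 = 0 → M_B = 296.4 kN·m.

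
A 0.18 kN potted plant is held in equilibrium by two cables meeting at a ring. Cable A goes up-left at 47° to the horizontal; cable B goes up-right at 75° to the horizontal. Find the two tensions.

ΣF_x = 0: −T_A·cos47° + T_B·cos75° = 0 → T_B = 2.63504·T_A.
ΣF_y = 0: T_A·sin47° + T_B·sin75° = 0.18.
Substitute: T_A·(0.731354 + 2.63504·0.965926) = 0.18 → T_A = 0.0549349 ≈ 0.05493 kN.
Then T_B = 2.63504 × 0.0549349 = 0.1448 kN.

T_A = 0.05493 kN, T_B = 0.1448 kN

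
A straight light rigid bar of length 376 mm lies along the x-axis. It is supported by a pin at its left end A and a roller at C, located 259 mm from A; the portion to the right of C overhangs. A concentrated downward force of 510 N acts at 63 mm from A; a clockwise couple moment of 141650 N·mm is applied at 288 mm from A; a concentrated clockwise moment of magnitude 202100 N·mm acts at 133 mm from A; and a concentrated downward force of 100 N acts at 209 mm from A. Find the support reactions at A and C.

A_x = 0, A_y = -922.0 N, C_y = 1532 N

Moments about A: C_y·259 − 510·63 − 141650 − 202100 − 100·209 = 0 → C_y = 396780/259 = 1531.97 ≈ 1532 N.
ΣF_y = 0: A_y + 1531.97 − 510 − 100 = 0 → A_y = -922.0 N.
ΣF_x = 0: no horizontal applied forces, so A_x = 0.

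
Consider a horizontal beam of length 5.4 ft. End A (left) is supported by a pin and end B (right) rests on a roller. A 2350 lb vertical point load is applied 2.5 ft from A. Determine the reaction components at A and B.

Moments about A: B_y·5.4 − 2350·2.5 = 0 → B_y = 5875/5.4 = 1087.96 ≈ 1088 lb.
ΣF_y = 0: A_y + 1087.96 − 2350 = 0 → A_y = 1262 lb.
ΣF_x = 0: no horizontal applied forces, so A_x = 0.

A_x = 0, A_y = 1262 lb, B_y = 1088 lb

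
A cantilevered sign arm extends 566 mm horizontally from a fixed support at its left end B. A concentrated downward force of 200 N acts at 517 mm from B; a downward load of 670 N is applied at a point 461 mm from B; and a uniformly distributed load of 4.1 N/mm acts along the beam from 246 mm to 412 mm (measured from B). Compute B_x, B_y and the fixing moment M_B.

B_x = 0, B_y = 1551 N, M_B = 636200 N·mm

Resultant of the distributed load: 4.1 × 166 = 680.6 N at 329 mm from B.
ΣF_x = 0: B_x = 0.
ΣF_y = 0: B_y − 200 − 670 − 4.1·166 = 0 → B_y = 1551 N.
ΣM about B: M_B − 200·517 − 670·461 − (4.1·166)·329 = 0 → M_B = 636200 N·mm.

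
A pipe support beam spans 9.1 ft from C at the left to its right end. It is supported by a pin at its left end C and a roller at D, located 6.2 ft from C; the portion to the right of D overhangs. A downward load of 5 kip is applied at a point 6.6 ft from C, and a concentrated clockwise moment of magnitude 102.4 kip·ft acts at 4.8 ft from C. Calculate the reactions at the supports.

ΣM about C: D_y·6.2 − 5·6.6 − 102.4 = 0 → D_y = 135.4/6.2 = 21.8387 ≈ 21.84 kip.
ΣF_y = 0: C_y + 21.8387 − 5 = 0 → C_y = -16.84 kip.
ΣF_x = 0: no horizontal applied forces, so C_x = 0.

C_x = 0, C_y = -16.84 kip, D_y = 21.84 kip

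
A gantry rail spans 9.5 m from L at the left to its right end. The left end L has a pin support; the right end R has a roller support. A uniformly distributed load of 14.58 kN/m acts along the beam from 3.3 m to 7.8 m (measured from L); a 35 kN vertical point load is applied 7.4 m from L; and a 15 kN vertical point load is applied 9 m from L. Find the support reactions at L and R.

L_x = 0, L_y = 35.81 kN, R_y = 79.80 kN

Resultant of the distributed load: 14.58 × 4.5 = 65.61 kN at 5.55 m from L.
ΣM about L: R_y·9.5 − (14.58·4.5)·5.55 − 35·7.4 − 15·9 = 0 → R_y = 758.1355/9.5 = 79.8037 ≈ 79.80 kN.
ΣF_y = 0: L_y + 79.8037 − 14.58·4.5 − 35 − 15 = 0 → L_y = 35.81 kN.
ΣF_x = 0: no horizontal applied forces, so L_x = 0.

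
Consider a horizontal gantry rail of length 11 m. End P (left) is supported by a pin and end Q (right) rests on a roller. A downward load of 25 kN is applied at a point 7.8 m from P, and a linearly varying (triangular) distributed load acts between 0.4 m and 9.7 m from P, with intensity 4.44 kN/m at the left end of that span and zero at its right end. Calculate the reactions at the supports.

Resultant of the triangular load: ½ × 4.44 × 9.3 = 20.646 kN, acting at 3.5 m from P (one-third of the span from the peak).
Moments about P: Q_y·11 − 25·7.8 − (½·4.44·9.3)·3.5 = 0 → Q_y = 267.261/11 = 24.2965 ≈ 24.30 kN.
ΣF_y = 0: P_y + 24.2965 − 25 − ½·4.44·9.3 = 0 → P_y = 21.35 kN.
ΣF_x = 0: no horizontal applied forces, so P_x = 0.

P_x = 0, P_y = 21.35 kN, Q_y = 24.30 kN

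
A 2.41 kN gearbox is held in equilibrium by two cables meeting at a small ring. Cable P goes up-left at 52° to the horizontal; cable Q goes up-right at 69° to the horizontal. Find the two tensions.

ΣF_x = 0: −T_P·cos52° + T_Q·cos69° = 0 → T_Q = 1.71796·T_P.
ΣF_y = 0: T_P·sin52° + T_Q·sin69° = 2.41.
Substitute: T_P·(0.788011 + 1.71796·0.93358) = 2.41 → T_P = 1.00758 ≈ 1.008 kN.
Then T_Q = 1.71796 × 1.00758 = 1.731 kN.

T_P = 1.008 kN, T_Q = 1.731 kN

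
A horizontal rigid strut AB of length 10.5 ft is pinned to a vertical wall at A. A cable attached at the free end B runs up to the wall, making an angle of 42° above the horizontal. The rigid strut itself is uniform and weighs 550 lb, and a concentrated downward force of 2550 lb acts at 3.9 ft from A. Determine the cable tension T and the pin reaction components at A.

T = 1826 lb, A_x = 1357 lb, A_y = 1878 lb

ΣM about A: T·sin42°·10.5 − 550·5.25 − 2550·3.9 = 0 → T = 12832.5/(10.5·0.669131) = 1826.46 ≈ 1826 lb.
ΣF_x = 0: A_x − T·cos42° = 0 → A_x = 1826.46 × 0.743145 = 1357 lb.
ΣF_y = 0: A_y + T·sin42° − 550 − 2550 = 0 → A_y = 3100 − 1826.46 × 0.669131 = 1878 lb.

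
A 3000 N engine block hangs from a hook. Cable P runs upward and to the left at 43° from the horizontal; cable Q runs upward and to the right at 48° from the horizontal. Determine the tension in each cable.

ΣF_x = 0: −T_P·cos43° + T_Q·cos48° = 0 → T_Q = 1.09299·T_P.
ΣF_y = 0: T_P·sin43° + T_Q·sin48° = 3000.
Substitute: T_P·(0.681998 + 1.09299·0.743145) = 3000 → T_P = 2007.7 ≈ 2008 N.
Then T_Q = 1.09299 × 2007.7 = 2194 N.

T_P = 2008 N, T_Q = 2194 N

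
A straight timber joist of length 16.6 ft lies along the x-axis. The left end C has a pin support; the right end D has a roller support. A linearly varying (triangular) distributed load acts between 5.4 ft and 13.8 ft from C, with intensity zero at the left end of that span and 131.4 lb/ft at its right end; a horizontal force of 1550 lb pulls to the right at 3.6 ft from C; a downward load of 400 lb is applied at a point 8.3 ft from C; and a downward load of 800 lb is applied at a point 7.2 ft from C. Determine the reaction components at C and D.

Resultant of the triangular load: ½ × 131.4 × 8.4 = 551.88 lb, acting at 11 ft from C (one-third of the span from the peak).
Taking moments about C: D_y·16.6 − (½·131.4·8.4)·11 − 400·8.3 − 800·7.2 = 0 → D_y = 15150.68/16.6 = 912.692 ≈ 912.7 lb.
ΣF_y = 0: C_y + 912.692 − ½·131.4·8.4 − 400 − 800 = 0 → C_y = 839.2 lb.
ΣF_x = 0: C_x + 1550 = 0 → C_x = -1550 lb.

C_x = -1550 lb, C_y = 839.2 lb, D_y = 912.7 lb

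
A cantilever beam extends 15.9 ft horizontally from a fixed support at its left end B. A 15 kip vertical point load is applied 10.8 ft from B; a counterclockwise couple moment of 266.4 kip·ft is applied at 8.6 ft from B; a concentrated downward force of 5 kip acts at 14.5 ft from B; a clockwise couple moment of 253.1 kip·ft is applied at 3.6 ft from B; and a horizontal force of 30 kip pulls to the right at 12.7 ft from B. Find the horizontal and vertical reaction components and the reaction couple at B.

B_x = -30.00 kip, B_y = 20.00 kip, M_B = 221.2 kip·ft

ΣF_x = 0: B_x + 30 = 0 → B_x = -30.00 kip.
ΣF_y = 0: B_y − 15 − 5 = 0 → B_y = 20.00 kip.
ΣM about B: M_B − 15·10.8 + 266.4 − 5·14.5 − 253.1 = 0 → M_B = 221.2 kip·ft.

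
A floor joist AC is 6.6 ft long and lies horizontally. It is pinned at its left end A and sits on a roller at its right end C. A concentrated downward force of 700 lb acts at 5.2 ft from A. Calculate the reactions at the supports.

Taking moments about A: C_y·6.6 − 700·5.2 = 0 → C_y = 3640/6.6 = 551.515 ≈ 551.5 lb.
ΣF_y = 0: A_y + 551.515 − 700 = 0 → A_y = 148.5 lb.
ΣF_x = 0: no horizontal applied forces, so A_x = 0.

A_x = 0, A_y = 148.5 lb, C_y = 551.5 lb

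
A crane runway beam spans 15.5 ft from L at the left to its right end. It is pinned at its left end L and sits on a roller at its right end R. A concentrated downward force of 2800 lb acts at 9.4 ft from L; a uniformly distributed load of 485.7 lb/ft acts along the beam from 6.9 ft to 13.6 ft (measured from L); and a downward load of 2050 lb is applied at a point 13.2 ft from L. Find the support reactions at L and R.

L_x = 0, L_y = 2508 lb, R_y = 5596 lb

Resultant of the distributed load: 485.7 × 6.7 = 3254.19 lb at 10.25 ft from L.
Moments about L: R_y·15.5 − 2800·9.4 − (485.7·6.7)·10.25 − 2050·13.2 = 0 → R_y = 86735.4475/15.5 = 5595.84 ≈ 5596 lb.
ΣF_y = 0: L_y + 5595.84 − 2800 − 485.7·6.7 − 2050 = 0 → L_y = 2508 lb.
ΣF_x = 0: no horizontal applied forces, so L_x = 0.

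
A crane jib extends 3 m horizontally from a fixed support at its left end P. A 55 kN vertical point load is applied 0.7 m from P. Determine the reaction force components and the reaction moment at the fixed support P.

P_x = 0, P_y = 55.00 kN, M_P = 38.50 kN·m

ΣF_x = 0: P_x = 0.
ΣF_y = 0: P_y − 55 = 0 → P_y = 55.00 kN.
ΣM about P: M_P − 55·0.7 = 0 → M_P = 38.50 kN·m.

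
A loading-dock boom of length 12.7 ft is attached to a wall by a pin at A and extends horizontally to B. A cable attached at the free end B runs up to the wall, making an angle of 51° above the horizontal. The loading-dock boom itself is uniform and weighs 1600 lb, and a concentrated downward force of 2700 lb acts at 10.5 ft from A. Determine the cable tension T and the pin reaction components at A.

T = 3902 lb, A_x = 2455 lb, A_y = 1268 lb

ΣM about A: T·sin51°·12.7 − 1600·6.35 − 2700·10.5 = 0 → T = 38510/(12.7·0.777146) = 3901.82 ≈ 3902 lb.
ΣF_x = 0: A_x − T·cos51° = 0 → A_x = 3901.82 × 0.62932 = 2455 lb.
ΣF_y = 0: A_y + T·sin51° − 1600 − 2700 = 0 → A_y = 4300 − 3901.82 × 0.777146 = 1268 lb.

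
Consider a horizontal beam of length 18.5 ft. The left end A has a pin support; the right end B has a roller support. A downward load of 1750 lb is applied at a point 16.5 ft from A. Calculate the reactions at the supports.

A_x = 0, A_y = 189.2 lb, B_y = 1561 lb

Taking moments about A: B_y·18.5 − 1750·16.5 = 0 → B_y = 28875/18.5 = 1560.81 ≈ 1561 lb.
ΣF_y = 0: A_y + 1560.81 − 1750 = 0 → A_y = 189.2 lb.
ΣF_x = 0: no horizontal applied forces, so A_x = 0.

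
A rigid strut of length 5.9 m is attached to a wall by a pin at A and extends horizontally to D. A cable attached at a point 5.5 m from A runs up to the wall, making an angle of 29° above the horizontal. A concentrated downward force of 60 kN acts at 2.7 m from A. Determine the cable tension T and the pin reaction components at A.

ΣM about A: T·sin29°·5.5 − 60·2.7 = 0 → T = 162/(5.5·0.48481) = 60.7548 ≈ 60.75 kN.
ΣF_x = 0: A_x − T·cos29° = 0 → A_x = 60.7548 × 0.87462 = 53.14 kN.
ΣF_y = 0: A_y + T·sin29° − 60 = 0 → A_y = 60 − 60.7548 × 0.48481 = 30.55 kN.

T = 60.75 kN, A_x = 53.14 kN, A_y = 30.55 kN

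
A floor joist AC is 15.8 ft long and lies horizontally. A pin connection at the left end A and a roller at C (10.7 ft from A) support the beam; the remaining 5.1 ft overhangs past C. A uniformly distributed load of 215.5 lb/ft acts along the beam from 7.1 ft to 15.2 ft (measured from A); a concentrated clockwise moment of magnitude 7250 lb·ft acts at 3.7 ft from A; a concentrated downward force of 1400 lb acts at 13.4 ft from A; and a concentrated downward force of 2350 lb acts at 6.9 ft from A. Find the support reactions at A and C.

A_x = 0, A_y = -269.7 lb, C_y = 5765 lb

Resultant of the distributed load: 215.5 × 8.1 = 1745.55 lb at 11.15 ft from A.
ΣM about A: C_y·10.7 − (215.5·8.1)·11.15 − 7250 − 1400·13.4 − 2350·6.9 = 0 → C_y = 61687.8825/10.7 = 5765.22 ≈ 5765 lb.
ΣF_y = 0: A_y + 5765.22 − 215.5·8.1 − 1400 − 2350 = 0 → A_y = -269.7 lb.
ΣF_x = 0: no horizontal applied forces, so A_x = 0.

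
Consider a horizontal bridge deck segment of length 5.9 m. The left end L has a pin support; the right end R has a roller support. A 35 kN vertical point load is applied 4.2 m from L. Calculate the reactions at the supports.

L_x = 0, L_y = 10.08 kN, R_y = 24.92 kN

ΣM about L: R_y·5.9 − 35·4.2 = 0 → R_y = 147/5.9 = 24.9153 ≈ 24.92 kN.
ΣF_y = 0: L_y + 24.9153 − 35 = 0 → L_y = 10.08 kN.
ΣF_x = 0: no horizontal applied forces, so L_x = 0.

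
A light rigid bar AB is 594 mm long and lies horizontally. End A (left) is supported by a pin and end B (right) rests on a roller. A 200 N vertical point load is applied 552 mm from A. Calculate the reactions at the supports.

Moments about A: B_y·594 − 200·552 = 0 → B_y = 110400/594 = 185.859 ≈ 185.9 N.
ΣF_y = 0: A_y + 185.859 − 200 = 0 → A_y = 14.14 N.
ΣF_x = 0: no horizontal applied forces, so A_x = 0.

A_x = 0, A_y = 14.14 N, B_y = 185.9 N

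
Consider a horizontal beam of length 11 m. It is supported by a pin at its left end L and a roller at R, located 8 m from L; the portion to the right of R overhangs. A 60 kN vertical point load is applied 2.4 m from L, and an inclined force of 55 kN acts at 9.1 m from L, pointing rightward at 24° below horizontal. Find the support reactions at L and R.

Taking moments about L: R_y·8 − 60·2.4 − 55·sin24°·9.1 = 0 → R_y = 347.572/8 = 43.4465 ≈ 43.45 kN.
ΣF_y = 0: L_y + 43.4465 − 60 − 55·sin24° = 0 → L_y = 38.92 kN.
ΣF_x = 0: L_x + 55·cos24° = 0 → L_x = -50.25 kN.

L_x = -50.25 kN, L_y = 38.92 kN, R_y = 43.45 kN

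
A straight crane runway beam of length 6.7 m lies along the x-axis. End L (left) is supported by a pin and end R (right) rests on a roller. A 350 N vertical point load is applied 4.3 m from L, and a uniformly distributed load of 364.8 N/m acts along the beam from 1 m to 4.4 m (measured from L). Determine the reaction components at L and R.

Resultant of the distributed load: 364.8 × 3.4 = 1240.32 N at 2.7 m from L.
Moments about L: R_y·6.7 − 350·4.3 − (364.8·3.4)·2.7 = 0 → R_y = 4853.864/6.7 = 724.457 ≈ 724.5 N.
ΣF_y = 0: L_y + 724.457 − 350 − 364.8·3.4 = 0 → L_y = 865.9 N.
ΣF_x = 0: no horizontal applied forces, so L_x = 0.

L_x = 0, L_y = 865.9 N, R_y = 724.5 N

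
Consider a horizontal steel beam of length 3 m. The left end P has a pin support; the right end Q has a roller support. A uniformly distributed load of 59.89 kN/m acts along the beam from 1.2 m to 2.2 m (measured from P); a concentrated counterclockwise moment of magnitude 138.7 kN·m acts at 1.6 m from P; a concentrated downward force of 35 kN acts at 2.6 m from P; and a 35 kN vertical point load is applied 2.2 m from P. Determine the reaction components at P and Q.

P_x = 0, P_y = 86.19 kN, Q_y = 43.70 kN

Resultant of the distributed load: 59.89 × 1 = 59.89 kN at 1.7 m from P.
ΣM about P: Q_y·3 − (59.89·1)·1.7 + 138.7 − 35·2.6 − 35·2.2 = 0 → Q_y = 131.113/3 = 43.7043 ≈ 43.70 kN.
ΣF_y = 0: P_y + 43.7043 − 59.89·1 − 35 − 35 = 0 → P_y = 86.19 kN.
ΣF_x = 0: no horizontal applied forces, so P_x = 0.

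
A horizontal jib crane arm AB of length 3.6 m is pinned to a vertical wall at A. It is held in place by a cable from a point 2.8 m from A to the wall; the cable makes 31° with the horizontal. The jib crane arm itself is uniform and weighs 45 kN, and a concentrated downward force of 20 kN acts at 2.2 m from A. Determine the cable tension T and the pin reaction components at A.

T = 86.68 kN, A_x = 74.30 kN, A_y = 20.36 kN

ΣM about A: T·sin31°·2.8 − 45·1.8 − 20·2.2 = 0 → T = 125/(2.8·0.515038) = 86.6788 ≈ 86.68 kN.
ΣF_x = 0: A_x − T·cos31° = 0 → A_x = 86.6788 × 0.857167 = 74.30 kN.
ΣF_y = 0: A_y + T·sin31° − 45 − 20 = 0 → A_y = 65 − 86.6788 × 0.515038 = 20.36 kN.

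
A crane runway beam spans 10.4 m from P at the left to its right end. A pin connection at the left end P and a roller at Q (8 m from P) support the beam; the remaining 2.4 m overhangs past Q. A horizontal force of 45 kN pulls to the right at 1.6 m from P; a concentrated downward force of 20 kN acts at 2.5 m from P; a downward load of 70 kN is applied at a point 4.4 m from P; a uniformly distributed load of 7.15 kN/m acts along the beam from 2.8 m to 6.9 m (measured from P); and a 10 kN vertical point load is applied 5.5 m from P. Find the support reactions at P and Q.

P_x = -45.00 kN, P_y = 59.92 kN, Q_y = 69.40 kN

Resultant of the distributed load: 7.15 × 4.1 = 29.315 kN at 4.85 m from P.
ΣM about P: Q_y·8 − 20·2.5 − 70·4.4 − (7.15·4.1)·4.85 − 10·5.5 = 0 → Q_y = 555.17775/8 = 69.3972 ≈ 69.40 kN.
ΣF_y = 0: P_y + 69.3972 − 20 − 70 − 7.15·4.1 − 10 = 0 → P_y = 59.92 kN.
ΣF_x = 0: P_x + 45 = 0 → P_x = -45.00 kN.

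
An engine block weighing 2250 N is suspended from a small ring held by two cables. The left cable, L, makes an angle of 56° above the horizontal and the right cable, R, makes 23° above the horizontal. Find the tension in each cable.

T_L = 2110 N, T_R = 1282 N

ΣF_x = 0: −T_L·cos56° + T_R·cos23° = 0 → T_R = 0.607485·T_L.
ΣF_y = 0: T_L·sin56° + T_R·sin23° = 2250.
Substitute: T_L·(0.829038 + 0.607485·0.390731) = 2250 → T_L = 2109.9 ≈ 2110 N.
Then T_R = 0.607485 × 2109.9 = 1282 N.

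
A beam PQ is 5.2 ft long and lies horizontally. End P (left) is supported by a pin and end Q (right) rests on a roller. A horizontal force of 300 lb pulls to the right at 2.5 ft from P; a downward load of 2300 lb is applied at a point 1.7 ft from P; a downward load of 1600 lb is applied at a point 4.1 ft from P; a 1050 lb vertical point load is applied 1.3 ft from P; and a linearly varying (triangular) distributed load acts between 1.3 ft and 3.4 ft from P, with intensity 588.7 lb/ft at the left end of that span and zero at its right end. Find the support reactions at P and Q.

P_x = -300.0 lb, P_y = 3054 lb, Q_y = 2514 lb

Resultant of the triangular load: ½ × 588.7 × 2.1 = 618.135 lb, acting at 2 ft from P (one-third of the span from the peak).
Moments about P: Q_y·5.2 − 2300·1.7 − 1600·4.1 − 1050·1.3 − (½·588.7·2.1)·2 = 0 → Q_y = 13071.27/5.2 = 2513.71 ≈ 2514 lb.
ΣF_y = 0: P_y + 2513.71 − 2300 − 1600 − 1050 − ½·588.7·2.1 = 0 → P_y = 3054 lb.
ΣF_x = 0: P_x + 300 = 0 → P_x = -300.0 lb.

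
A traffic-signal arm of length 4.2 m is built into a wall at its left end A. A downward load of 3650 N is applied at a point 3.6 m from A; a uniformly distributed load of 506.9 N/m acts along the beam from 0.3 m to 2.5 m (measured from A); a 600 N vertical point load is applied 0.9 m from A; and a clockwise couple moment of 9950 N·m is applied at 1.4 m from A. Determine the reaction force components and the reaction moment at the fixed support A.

Resultant of the distributed load: 506.9 × 2.2 = 1115.18 N at 1.4 m from A.
ΣF_x = 0: A_x = 0.
ΣF_y = 0: A_y − 3650 − 506.9·2.2 − 600 = 0 → A_y = 5365 N.
ΣM about A: M_A − 3650·3.6 − (506.9·2.2)·1.4 − 600·0.9 − 9950 = 0 → M_A = 25190 N·m.

A_x = 0, A_y = 5365 N, M_A = 25190 N·m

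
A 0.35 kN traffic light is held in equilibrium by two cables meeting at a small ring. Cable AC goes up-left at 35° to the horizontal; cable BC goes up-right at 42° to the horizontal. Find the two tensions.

T_AC = 0.2669 kN, T_BC = 0.2942 kN

ΣF_x = 0: −T_AC·cos35° + T_BC·cos42° = 0 → T_BC = 1.10228·T_AC.
ΣF_y = 0: T_AC·sin35° + T_BC·sin42° = 0.35.
Substitute: T_AC·(0.573576 + 1.10228·0.669131) = 0.35 → T_AC = 0.266942 ≈ 0.2669 kN.
Then T_BC = 1.10228 × 0.266942 = 0.2942 kN.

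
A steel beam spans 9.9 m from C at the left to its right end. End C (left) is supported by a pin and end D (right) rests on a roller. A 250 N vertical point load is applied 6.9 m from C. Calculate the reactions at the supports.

ΣM about C: D_y·9.9 − 250·6.9 = 0 → D_y = 1725/9.9 = 174.242 ≈ 174.2 N.
ΣF_y = 0: C_y + 174.242 − 250 = 0 → C_y = 75.76 N.
ΣF_x = 0: no horizontal applied forces, so C_x = 0.

C_x = 0, C_y = 75.76 N, D_y = 174.2 N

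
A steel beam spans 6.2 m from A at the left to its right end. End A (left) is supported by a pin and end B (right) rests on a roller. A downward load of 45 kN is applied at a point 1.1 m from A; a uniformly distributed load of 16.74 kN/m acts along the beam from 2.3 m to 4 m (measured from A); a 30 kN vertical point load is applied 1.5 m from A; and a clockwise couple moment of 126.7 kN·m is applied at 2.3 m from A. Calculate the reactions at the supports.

Resultant of the distributed load: 16.74 × 1.7 = 28.458 kN at 3.15 m from A.
ΣM about A: B_y·6.2 − 45·1.1 − (16.74·1.7)·3.15 − 30·1.5 − 126.7 = 0 → B_y = 310.8427/6.2 = 50.1359 ≈ 50.14 kN.
ΣF_y = 0: A_y + 50.1359 − 45 − 16.74·1.7 − 30 = 0 → A_y = 53.32 kN.
ΣF_x = 0: no horizontal applied forces, so A_x = 0.

A_x = 0, A_y = 53.32 kN, B_y = 50.14 kN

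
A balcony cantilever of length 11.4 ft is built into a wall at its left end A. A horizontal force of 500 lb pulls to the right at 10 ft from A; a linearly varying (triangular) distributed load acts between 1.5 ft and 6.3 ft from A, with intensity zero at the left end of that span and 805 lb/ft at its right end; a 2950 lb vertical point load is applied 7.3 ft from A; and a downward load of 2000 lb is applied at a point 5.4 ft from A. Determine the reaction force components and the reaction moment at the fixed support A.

A_x = -500.0 lb, A_y = 6882 lb, M_A = 41420 lb·ft

Resultant of the triangular load: ½ × 805 × 4.8 = 1932 lb, acting at 4.7 ft from A (one-third of the span from the peak).
ΣF_x = 0: A_x + 500 = 0 → A_x = -500.0 lb.
ΣF_y = 0: A_y − ½·805·4.8 − 2950 − 2000 = 0 → A_y = 6882 lb.
ΣM about A: M_A − (½·805·4.8)·4.7 − 2950·7.3 − 2000·5.4 = 0 → M_A = 41420 lb·ft.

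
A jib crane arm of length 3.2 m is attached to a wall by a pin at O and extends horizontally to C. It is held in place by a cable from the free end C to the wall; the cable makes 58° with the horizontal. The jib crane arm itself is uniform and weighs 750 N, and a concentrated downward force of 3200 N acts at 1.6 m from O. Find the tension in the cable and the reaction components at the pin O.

ΣM about O: T·sin58°·3.2 − 750·1.6 − 3200·1.6 = 0 → T = 6320/(3.2·0.848048) = 2328.88 ≈ 2329 N.
ΣF_x = 0: O_x − T·cos58° = 0 → O_x = 2328.88 × 0.529919 = 1234 N.
ΣF_y = 0: O_y + T·sin58° − 750 − 3200 = 0 → O_y = 3950 − 2328.88 × 0.848048 = 1975 N.

T = 2329 N, O_x = 1234 N, O_y = 1975 N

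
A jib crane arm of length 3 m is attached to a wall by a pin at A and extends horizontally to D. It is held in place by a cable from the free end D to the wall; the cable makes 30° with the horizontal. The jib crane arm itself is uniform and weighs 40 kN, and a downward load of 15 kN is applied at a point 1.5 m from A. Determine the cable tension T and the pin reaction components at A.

T = 55.00 kN, A_x = 47.63 kN, A_y = 27.50 kN

ΣM about A: T·sin30°·3 − 40·1.5 − 15·1.5 = 0 → T = 82.5/(3·0.5) = 55.00 kN.
ΣF_x = 0: A_x − T·cos30° = 0 → A_x = 55 × 0.866025 = 47.63 kN.
ΣF_y = 0: A_y + T·sin30° − 40 − 15 = 0 → A_y = 55 − 55 × 0.5 = 27.50 kN.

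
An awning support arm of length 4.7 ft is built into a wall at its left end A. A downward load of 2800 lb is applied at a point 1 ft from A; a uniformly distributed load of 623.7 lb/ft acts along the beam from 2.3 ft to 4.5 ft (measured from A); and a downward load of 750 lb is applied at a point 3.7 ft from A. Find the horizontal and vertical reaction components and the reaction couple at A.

Resultant of the distributed load: 623.7 × 2.2 = 1372.14 lb at 3.4 ft from A.
ΣF_x = 0: A_x = 0.
ΣF_y = 0: A_y − 2800 − 623.7·2.2 − 750 = 0 → A_y = 4922 lb.
ΣM about A: M_A − 2800·1 − (623.7·2.2)·3.4 − 750·3.7 = 0 → M_A = 10240 lb·ft.

A_x = 0, A_y = 4922 lb, M_A = 10240 lb·ft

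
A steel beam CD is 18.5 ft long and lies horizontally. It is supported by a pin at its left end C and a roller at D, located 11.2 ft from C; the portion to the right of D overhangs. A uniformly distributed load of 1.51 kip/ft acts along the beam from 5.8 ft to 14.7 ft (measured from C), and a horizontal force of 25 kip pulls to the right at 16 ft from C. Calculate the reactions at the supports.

Resultant of the distributed load: 1.51 × 8.9 = 13.439 kip at 10.25 ft from C.
Moments about C: D_y·11.2 − (1.51·8.9)·10.25 = 0 → D_y = 137.74975/11.2 = 12.2991 ≈ 12.30 kip.
ΣF_y = 0: C_y + 12.2991 − 1.51·8.9 = 0 → C_y = 1.140 kip.
ΣF_x = 0: C_x + 25 = 0 → C_x = -25.00 kip.

C_x = -25.00 kip, C_y = 1.140 kip, D_y = 12.30 kip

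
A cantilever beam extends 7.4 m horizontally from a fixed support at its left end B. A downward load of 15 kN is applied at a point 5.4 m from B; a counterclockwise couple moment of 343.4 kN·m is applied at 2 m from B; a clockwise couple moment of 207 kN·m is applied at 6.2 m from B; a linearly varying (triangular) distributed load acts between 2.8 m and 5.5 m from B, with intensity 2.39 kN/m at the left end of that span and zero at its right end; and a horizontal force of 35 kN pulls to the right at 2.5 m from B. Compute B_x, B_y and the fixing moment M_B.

B_x = -35.00 kN, B_y = 18.23 kN, M_B = -43.46 kN·m

Resultant of the triangular load: ½ × 2.39 × 2.7 = 3.2265 kN, acting at 3.7 m from B (one-third of the span from the peak).
ΣF_x = 0: B_x + 35 = 0 → B_x = -35.00 kN.
ΣF_y = 0: B_y − 15 − ½·2.39·2.7 = 0 → B_y = 18.23 kN.
ΣM about B: M_B − 15·5.4 + 343.4 − 207 − (½·2.39·2.7)·3.7 = 0 → M_B = -43.46 kN·m.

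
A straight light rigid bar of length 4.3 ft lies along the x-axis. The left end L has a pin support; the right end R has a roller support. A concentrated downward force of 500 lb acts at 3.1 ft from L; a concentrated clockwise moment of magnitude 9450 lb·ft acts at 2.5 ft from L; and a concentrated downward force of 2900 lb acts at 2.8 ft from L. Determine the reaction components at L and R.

Moments about L: R_y·4.3 − 500·3.1 − 9450 − 2900·2.8 = 0 → R_y = 19120/4.3 = 4446.51 ≈ 4447 lb.
ΣF_y = 0: L_y + 4446.51 − 500 − 2900 = 0 → L_y = -1047 lb.
ΣF_x = 0: no horizontal applied forces, so L_x = 0.

L_x = 0, L_y = -1047 lb, R_y = 4447 lb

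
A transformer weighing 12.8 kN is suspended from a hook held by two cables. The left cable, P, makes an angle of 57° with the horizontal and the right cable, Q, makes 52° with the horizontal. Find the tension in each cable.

ΣF_x = 0: −T_P·cos57° + T_Q·cos52° = 0 → T_Q = 0.88464·T_P.
ΣF_y = 0: T_P·sin57° + T_Q·sin52° = 12.8.
Substitute: T_P·(0.838671 + 0.88464·0.788011) = 12.8 → T_P = 8.33454 ≈ 8.335 kN.
Then T_Q = 0.88464 × 8.33454 = 7.373 kN.

T_P = 8.335 kN, T_Q = 7.373 kN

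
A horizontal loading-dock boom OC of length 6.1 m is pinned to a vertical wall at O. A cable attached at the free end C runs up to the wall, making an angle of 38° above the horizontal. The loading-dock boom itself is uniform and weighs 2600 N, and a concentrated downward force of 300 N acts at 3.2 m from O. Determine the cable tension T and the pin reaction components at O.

ΣM about O: T·sin38°·6.1 − 2600·3.05 − 300·3.2 = 0 → T = 8890/(6.1·0.615661) = 2367.17 ≈ 2367 N.
ΣF_x = 0: O_x − T·cos38° = 0 → O_x = 2367.17 × 0.788011 = 1865 N.
ΣF_y = 0: O_y + T·sin38° − 2600 − 300 = 0 → O_y = 2900 − 2367.17 × 0.615661 = 1443 N.

T = 2367 N, O_x = 1865 N, O_y = 1443 N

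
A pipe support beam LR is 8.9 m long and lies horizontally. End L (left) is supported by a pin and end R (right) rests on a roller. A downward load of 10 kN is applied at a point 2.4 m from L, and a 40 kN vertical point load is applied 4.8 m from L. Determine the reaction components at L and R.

ΣM about L: R_y·8.9 − 10·2.4 − 40·4.8 = 0 → R_y = 216/8.9 = 24.2697 ≈ 24.27 kN.
ΣF_y = 0: L_y + 24.2697 − 10 − 40 = 0 → L_y = 25.73 kN.
ΣF_x = 0: no horizontal applied forces, so L_x = 0.

L_x = 0, L_y = 25.73 kN, R_y = 24.27 kN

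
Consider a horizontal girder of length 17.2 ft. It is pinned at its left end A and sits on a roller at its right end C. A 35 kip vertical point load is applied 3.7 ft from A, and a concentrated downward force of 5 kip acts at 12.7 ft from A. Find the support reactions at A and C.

A_x = 0, A_y = 28.78 kip, C_y = 11.22 kip

Taking moments about A: C_y·17.2 − 35·3.7 − 5·12.7 = 0 → C_y = 193/17.2 = 11.2209 ≈ 11.22 kip.
ΣF_y = 0: A_y + 11.2209 − 35 − 5 = 0 → A_y = 28.78 kip.
ΣF_x = 0: no horizontal applied forces, so A_x = 0.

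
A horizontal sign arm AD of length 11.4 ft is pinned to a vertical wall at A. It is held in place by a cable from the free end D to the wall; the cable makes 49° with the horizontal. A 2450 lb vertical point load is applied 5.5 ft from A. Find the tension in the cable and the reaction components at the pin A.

T = 1566 lb, A_x = 1028 lb, A_y = 1268 lb

ΣM about A: T·sin49°·11.4 − 2450·5.5 = 0 → T = 13475/(11.4·0.75471) = 1566.19 ≈ 1566 lb.
ΣF_x = 0: A_x − T·cos49° = 0 → A_x = 1566.19 × 0.656059 = 1028 lb.
ΣF_y = 0: A_y + T·sin49° − 2450 = 0 → A_y = 2450 − 1566.19 × 0.75471 = 1268 lb.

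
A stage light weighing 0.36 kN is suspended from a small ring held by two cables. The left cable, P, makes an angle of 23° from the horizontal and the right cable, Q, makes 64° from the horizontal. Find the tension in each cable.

T_P = 0.1580 kN, T_Q = 0.3318 kN

ΣF_x = 0: −T_P·cos23° + T_Q·cos64° = 0 → T_Q = 2.09983·T_P.
ΣF_y = 0: T_P·sin23° + T_Q·sin64° = 0.36.
Substitute: T_P·(0.390731 + 2.09983·0.898794) = 0.36 → T_P = 0.15803 ≈ 0.1580 kN.
Then T_Q = 2.09983 × 0.15803 = 0.3318 kN.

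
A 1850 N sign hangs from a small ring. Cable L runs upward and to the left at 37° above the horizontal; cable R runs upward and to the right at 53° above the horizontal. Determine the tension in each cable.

T_L = 1113 N, T_R = 1477 N

ΣF_x = 0: −T_L·cos37° + T_R·cos53° = 0 → T_R = 1.32704·T_L.
ΣF_y = 0: T_L·sin37° + T_R·sin53° = 1850.
Substitute: T_L·(0.601815 + 1.32704·0.798636) = 1850 → T_L = 1113.36 ≈ 1113 N.
Then T_R = 1.32704 × 1113.36 = 1477 N.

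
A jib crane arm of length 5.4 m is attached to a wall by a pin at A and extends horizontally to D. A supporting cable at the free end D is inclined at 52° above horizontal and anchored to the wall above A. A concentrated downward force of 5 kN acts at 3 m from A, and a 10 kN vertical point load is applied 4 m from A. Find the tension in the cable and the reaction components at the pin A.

ΣM about A: T·sin52°·5.4 − 5·3 − 10·4 = 0 → T = 55/(5.4·0.788011) = 12.9252 ≈ 12.93 kN.
ΣF_x = 0: A_x − T·cos52° = 0 → A_x = 12.9252 × 0.615661 = 7.958 kN.
ΣF_y = 0: A_y + T·sin52° − 5 − 10 = 0 → A_y = 15 − 12.9252 × 0.788011 = 4.815 kN.

T = 12.93 kN, A_x = 7.958 kN, A_y = 4.815 kN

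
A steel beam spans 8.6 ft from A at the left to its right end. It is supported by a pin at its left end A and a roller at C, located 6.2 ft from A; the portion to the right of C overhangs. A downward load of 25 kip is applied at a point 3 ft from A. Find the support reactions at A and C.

A_x = 0, A_y = 12.90 kip, C_y = 12.10 kip

ΣM about A: C_y·6.2 − 25·3 = 0 → C_y = 75/6.2 = 12.0968 ≈ 12.10 kip.
ΣF_y = 0: A_y + 12.0968 − 25 = 0 → A_y = 12.90 kip.
ΣF_x = 0: no horizontal applied forces, so A_x = 0.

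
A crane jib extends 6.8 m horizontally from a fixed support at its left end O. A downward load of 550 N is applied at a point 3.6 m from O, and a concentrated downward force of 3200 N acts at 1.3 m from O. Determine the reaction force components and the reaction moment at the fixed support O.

ΣF_x = 0: O_x = 0.
ΣF_y = 0: O_y − 550 − 3200 = 0 → O_y = 3750 N.
ΣM about O: M_O − 550·3.6 − 3200·1.3 = 0 → M_O = 6140 N·m.

O_x = 0, O_y = 3750 N, M_O = 6140 N·m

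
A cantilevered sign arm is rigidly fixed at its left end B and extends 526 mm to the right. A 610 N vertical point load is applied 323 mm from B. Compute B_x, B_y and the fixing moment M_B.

ΣF_x = 0: B_x = 0.
ΣF_y = 0: B_y − 610 = 0 → B_y = 610.0 N.
ΣM about B: M_B − 610·323 = 0 → M_B = 197000 N·mm.

B_x = 0, B_y = 610.0 N, M_B = 197000 N·mm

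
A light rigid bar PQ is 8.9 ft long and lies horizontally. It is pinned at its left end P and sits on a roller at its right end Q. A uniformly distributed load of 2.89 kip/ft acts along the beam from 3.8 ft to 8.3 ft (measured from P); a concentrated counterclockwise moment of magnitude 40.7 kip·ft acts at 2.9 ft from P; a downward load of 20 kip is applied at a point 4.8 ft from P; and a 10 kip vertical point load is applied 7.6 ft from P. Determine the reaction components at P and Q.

P_x = 0, P_y = 19.41 kip, Q_y = 23.59 kip

Resultant of the distributed load: 2.89 × 4.5 = 13.005 kip at 6.05 ft from P.
Moments about P: Q_y·8.9 − (2.89·4.5)·6.05 + 40.7 − 20·4.8 − 10·7.6 = 0 → Q_y = 209.98025/8.9 = 23.5933 ≈ 23.59 kip.
ΣF_y = 0: P_y + 23.5933 − 2.89·4.5 − 20 − 10 = 0 → P_y = 19.41 kip.
ΣF_x = 0: no horizontal applied forces, so P_x = 0.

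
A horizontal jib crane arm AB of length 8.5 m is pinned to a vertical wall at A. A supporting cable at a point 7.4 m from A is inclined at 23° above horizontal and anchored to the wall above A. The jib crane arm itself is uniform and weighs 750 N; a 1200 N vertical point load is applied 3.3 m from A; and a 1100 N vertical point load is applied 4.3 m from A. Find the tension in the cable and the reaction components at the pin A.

T = 4108 N, A_x = 3781 N, A_y = 1445 N

ΣM about A: T·sin23°·7.4 − 750·4.25 − 1200·3.3 − 1100·4.3 = 0 → T = 11877.5/(7.4·0.390731) = 4107.86 ≈ 4108 N.
ΣF_x = 0: A_x − T·cos23° = 0 → A_x = 4107.86 × 0.920505 = 3781 N.
ΣF_y = 0: A_y + T·sin23° − 750 − 1200 − 1100 = 0 → A_y = 3050 − 4107.86 × 0.390731 = 1445 N.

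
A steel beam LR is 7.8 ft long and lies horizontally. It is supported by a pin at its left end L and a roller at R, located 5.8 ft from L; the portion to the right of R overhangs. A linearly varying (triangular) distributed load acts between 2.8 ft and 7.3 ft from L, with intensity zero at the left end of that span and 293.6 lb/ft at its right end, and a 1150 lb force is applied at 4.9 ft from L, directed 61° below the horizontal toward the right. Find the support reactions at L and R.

L_x = -557.5 lb, L_y = 156.1 lb, R_y = 1510 lb

Resultant of the triangular load: ½ × 293.6 × 4.5 = 660.6 lb, acting at 5.8 ft from L (one-third of the span from the peak).
Taking moments about L: R_y·5.8 − (½·293.6·4.5)·5.8 − 1150·sin61°·4.9 = 0 → R_y = 8759.96/5.8 = 1510.34 ≈ 1510 lb.
ΣF_y = 0: L_y + 1510.34 − ½·293.6·4.5 − 1150·sin61° = 0 → L_y = 156.1 lb.
ΣF_x = 0: L_x + 1150·cos61° = 0 → L_x = -557.5 lb.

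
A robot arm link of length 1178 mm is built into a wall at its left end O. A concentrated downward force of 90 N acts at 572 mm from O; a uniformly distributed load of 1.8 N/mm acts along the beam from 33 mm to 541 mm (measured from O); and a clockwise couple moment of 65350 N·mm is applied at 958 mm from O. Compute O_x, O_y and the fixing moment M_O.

O_x = 0, O_y = 1004 N, M_O = 379300 N·mm

Resultant of the distributed load: 1.8 × 508 = 914.4 N at 287 mm from O.
ΣF_x = 0: O_x = 0.
ΣF_y = 0: O_y − 90 − 1.8·508 = 0 → O_y = 1004 N.
ΣM about O: M_O − 90·572 − (1.8·508)·287 − 65350 = 0 → M_O = 379300 N·mm.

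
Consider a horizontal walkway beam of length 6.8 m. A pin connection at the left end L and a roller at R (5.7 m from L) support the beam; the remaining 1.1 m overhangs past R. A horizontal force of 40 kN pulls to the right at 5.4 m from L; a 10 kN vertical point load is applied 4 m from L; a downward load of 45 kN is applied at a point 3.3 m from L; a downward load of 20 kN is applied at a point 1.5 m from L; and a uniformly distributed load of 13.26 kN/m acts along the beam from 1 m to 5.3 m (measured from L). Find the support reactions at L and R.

Resultant of the distributed load: 13.26 × 4.3 = 57.018 kN at 3.15 m from L.
Taking moments about L: R_y·5.7 − 10·4 − 45·3.3 − 20·1.5 − (13.26·4.3)·3.15 = 0 → R_y = 398.1067/5.7 = 69.8433 ≈ 69.84 kN.
ΣF_y = 0: L_y + 69.8433 − 10 − 45 − 20 − 13.26·4.3 = 0 → L_y = 62.17 kN.
ΣF_x = 0: L_x + 40 = 0 → L_x = -40.00 kN.

L_x = -40.00 kN, L_y = 62.17 kN, R_y = 69.84 kN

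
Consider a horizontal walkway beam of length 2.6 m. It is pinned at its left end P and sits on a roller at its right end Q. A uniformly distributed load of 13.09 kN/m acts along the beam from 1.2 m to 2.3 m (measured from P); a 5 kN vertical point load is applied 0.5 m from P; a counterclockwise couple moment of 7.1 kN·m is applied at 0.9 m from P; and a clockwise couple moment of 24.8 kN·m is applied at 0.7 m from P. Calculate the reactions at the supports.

Resultant of the distributed load: 13.09 × 1.1 = 14.399 kN at 1.75 m from P.
ΣM about P: Q_y·2.6 − (13.09·1.1)·1.75 − 5·0.5 + 7.1 − 24.8 = 0 → Q_y = 45.39825/2.6 = 17.4609 ≈ 17.46 kN.
ΣF_y = 0: P_y + 17.4609 − 13.09·1.1 − 5 = 0 → P_y = 1.938 kN.
ΣF_x = 0: no horizontal applied forces, so P_x = 0.

P_x = 0, P_y = 1.938 kN, Q_y = 17.46 kN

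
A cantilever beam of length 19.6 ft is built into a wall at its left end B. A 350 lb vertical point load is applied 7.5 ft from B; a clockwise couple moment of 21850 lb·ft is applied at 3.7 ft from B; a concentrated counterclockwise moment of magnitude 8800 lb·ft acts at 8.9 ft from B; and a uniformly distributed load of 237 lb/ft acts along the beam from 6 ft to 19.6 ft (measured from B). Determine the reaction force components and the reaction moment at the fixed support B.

B_x = 0, B_y = 3573 lb, M_B = 56930 lb·ft

Resultant of the distributed load: 237 × 13.6 = 3223.2 lb at 12.8 ft from B.
ΣF_x = 0: B_x = 0.
ΣF_y = 0: B_y − 350 − 237·13.6 = 0 → B_y = 3573 lb.
ΣM about B: M_B − 350·7.5 − 21850 + 8800 − (237·13.6)·12.8 = 0 → M_B = 56930 lb·ft.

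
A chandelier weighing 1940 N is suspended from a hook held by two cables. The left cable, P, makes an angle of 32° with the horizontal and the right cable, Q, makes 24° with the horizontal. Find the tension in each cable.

T_P = 2138 N, T_Q = 1984 N

ΣF_x = 0: −T_P·cos32° + T_Q·cos24° = 0 → T_Q = 0.928304·T_P.
ΣF_y = 0: T_P·sin32° + T_Q·sin24° = 1940.
Substitute: T_P·(0.529919 + 0.928304·0.406737) = 1940 → T_P = 2137.75 ≈ 2138 N.
Then T_Q = 0.928304 × 2137.75 = 1984 N.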